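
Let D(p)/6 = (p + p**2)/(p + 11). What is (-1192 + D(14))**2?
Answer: 32581264/25 ≈ 1.3033e+6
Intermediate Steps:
D(p) = 6*(p + p**2)/(11 + p) (D(p) = 6*((p + p**2)/(p + 11)) = 6*((p + p**2)/(11 + p)) = 6*(p + p**2)/(11 + p))
(-1192 + D(14))**2 = (-1192 + 6*14*(1 + 14)/(11 + 14))**2 = (-1192 + 6*14*15/25)**2 = (-1192 + 6*14*(1/25)*15)**2 = (-1192 + 252/5)**2 = (-5708/5)**2 = 32581264/25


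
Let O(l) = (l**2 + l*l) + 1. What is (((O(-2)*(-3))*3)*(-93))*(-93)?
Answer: -700569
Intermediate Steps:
O(l) = 1 + 2*l**2 (O(l) = (l**2 + l**2) + 1 = 2*l**2 + 1 = 1 + 2*l**2)
(((O(-2)*(-3))*3)*(-93))*(-93) = ((((1 + 2*(-2)**2)*(-3))*3)*(-93))*(-93) = ((((1 + 2*4)*(-3))*3)*(-93))*(-93) = ((((1 + 8)*(-3))*3)*(-93))*(-93) = (((9*(-3))*3)*(-93))*(-93) = (-27*3*(-93))*(-93) = -81*(-93)*(-93) = 7533*(-93) = -700569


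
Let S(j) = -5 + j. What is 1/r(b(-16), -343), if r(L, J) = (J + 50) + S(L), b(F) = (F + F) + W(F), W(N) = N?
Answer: -1/346 ≈ -0.0028902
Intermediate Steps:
b(F) = 3*F (b(F) = (F + F) + F = 2*F + F = 3*F)
r(L, J) = 45 + J + L (r(L, J) = (J + 50) + (-5 + L) = (50 + J) + (-5 + L) = 45 + J + L)
1/r(b(-16), -343) = 1/(45 - 343 + 3*(-16)) = 1/(45 - 343 - 48) = 1/(-346) = -1/346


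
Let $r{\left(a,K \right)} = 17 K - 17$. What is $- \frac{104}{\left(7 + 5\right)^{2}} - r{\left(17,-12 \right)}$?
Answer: $\frac{3965}{18} \approx 220.28$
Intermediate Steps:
$r{\left(a,K \right)} = -17 + 17 K$
$- \frac{104}{\left(7 + 5\right)^{2}} - r{\left(17,-12 \right)} = - \frac{104}{\left(7 + 5\right)^{2}} - \left(-17 + 17 \left(-12\right)\right) = - \frac{104}{12^{2}} - \left(-17 - 204\right) = - \frac{104}{144} - -221 = \left(-104\right) \frac{1}{144} + 221 = - \frac{13}{18} + 221 = \frac{3965}{18}$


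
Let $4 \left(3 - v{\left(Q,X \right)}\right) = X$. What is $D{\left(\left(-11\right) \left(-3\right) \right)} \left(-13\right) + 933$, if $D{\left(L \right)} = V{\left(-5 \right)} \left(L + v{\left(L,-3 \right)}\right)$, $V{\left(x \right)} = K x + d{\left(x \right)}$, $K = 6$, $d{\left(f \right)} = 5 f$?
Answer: $\frac{108837}{4} \approx 27209.0$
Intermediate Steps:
$v{\left(Q,X \right)} = 3 - \frac{X}{4}$
$V{\left(x \right)} = 11 x$ ($V{\left(x \right)} = 6 x + 5 x = 11 x$)
$D{\left(L \right)} = - \frac{825}{4} - 55 L$ ($D{\left(L \right)} = 11 \left(-5\right) \left(L + \left(3 - - \frac{3}{4}\right)\right) = - 55 \left(L + \left(3 + \frac{3}{4}\right)\right) = - 55 \left(L + \frac{15}{4}\right) = - 55 \left(\frac{15}{4} + L\right) = - \frac{825}{4} - 55 L$)
$D{\left(\left(-11\right) \left(-3\right) \right)} \left(-13\right) + 933 = \left(- \frac{825}{4} - 55 \left(\left(-11\right) \left(-3\right)\right)\right) \left(-13\right) + 933 = \left(- \frac{825}{4} - 1815\right) \left(-13\right) + 933 = \left(- \frac{8085}{4}\right) \left(-13\right) + 933 = \frac{105105}{4} + 933 = \frac{108837}{4}$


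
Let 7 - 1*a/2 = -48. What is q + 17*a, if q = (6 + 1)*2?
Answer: 1884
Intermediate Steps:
a = 110 (a = 14 - 2*(-48) = 14 + 96 = 110)
q = 14 (q = 7*2 = 14)
q + 17*a = 14 + 17*110 = 14 + 1870 = 1884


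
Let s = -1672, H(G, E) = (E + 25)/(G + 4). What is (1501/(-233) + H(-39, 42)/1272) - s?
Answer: 17277083389/10373160 ≈ 1665.6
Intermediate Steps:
H(G, E) = (25 + E)/(4 + G)
(1501/(-233) + H(-39, 42)/1272) - s = (1501/(-233) + ((25 + 42)/(4 - 39))/1272) - 1*(-1672) = (1501*(-1/233) + (67/(-35))*(1/1272)) + 1672 = (-1501/233 - 1/35*67*(1/1272)) + 1672 = (-1501/233 - 67/35*1/1272) + 1672 = (-1501/233 - 67/44520) + 1672 = -66840131/10373160 + 1672 = 17277083389/10373160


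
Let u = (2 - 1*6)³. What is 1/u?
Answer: -1/64 ≈ -0.015625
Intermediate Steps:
u = -64 (u = (2 - 6)³ = (-4)³ = -64)
1/u = 1/(-64) = -1/64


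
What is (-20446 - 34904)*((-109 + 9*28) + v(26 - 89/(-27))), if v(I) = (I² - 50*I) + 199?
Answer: 395344550/27 ≈ 1.4642e+7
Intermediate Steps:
v(I) = 199 + I² - 50*I
(-20446 - 34904)*((-109 + 9*28) + v(26 - 89/(-27))) = (-20446 - 34904)*((-109 + 9*28) + (199 + (26 - 89/(-27))² - 50*(26 - 89/(-27)))) = -55350*((-109 + 252) + (199 + (26 - 89*(-1)/27)² - 50*(26 - 89*(-1)/27))) = -55350*(143 + (199 + (26 - 1*(-89/27))² - 50*(26 - 1*(-89/27)))) = -55350*(143 + (199 + (26 + 89/27)² - 50*(26 + 89/27))) = -55350*(143 + (199 + (791/27)² - 50*791/27)) = -55350*(143 + (199 + 625681/729 - 39550/27)) = -55350*(143 - 297098/729) = -55350*(-192851/729) = 395344550/27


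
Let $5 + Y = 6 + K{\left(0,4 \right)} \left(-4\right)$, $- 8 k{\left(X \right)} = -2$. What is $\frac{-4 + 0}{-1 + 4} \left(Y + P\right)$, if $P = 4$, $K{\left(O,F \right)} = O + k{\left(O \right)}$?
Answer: $- \frac{16}{3} \approx -5.3333$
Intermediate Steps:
$k{\left(X \right)} = \frac{1}{4}$ ($k{\left(X \right)} = \left(- \frac{1}{8}\right) \left(-2\right) = \frac{1}{4}$)
$K{\left(O,F \right)} = \frac{1}{4} + O$ ($K{\left(O,F \right)} = O + \frac{1}{4} = \frac{1}{4} + O$)
$Y = 0$ ($Y = -5 + \left(6 + \left(\frac{1}{4} + 0\right) \left(-4\right)\right) = -5 + \left(6 + \frac{1}{4} \left(-4\right)\right) = -5 + \left(6 - 1\right) = -5 + 5 = 0$)
$\frac{-4 + 0}{-1 + 4} \left(Y + P\right) = \frac{-4 + 0}{-1 + 4} \left(0 + 4\right) = - \frac{4}{3} \cdot 4 = \left(-4\right) \frac{1}{3} \cdot 4 = \left(- \frac{4}{3}\right) 4 = - \frac{16}{3}$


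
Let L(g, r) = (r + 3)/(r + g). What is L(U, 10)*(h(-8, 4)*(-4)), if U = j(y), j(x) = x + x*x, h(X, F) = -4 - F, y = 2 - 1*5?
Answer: 26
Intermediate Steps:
y = -3 (y = 2 - 5 = -3)
j(x) = x + x**2
U = 6 (U = -3*(1 - 3) = -3*(-2) = 6)
L(g, r) = (3 + r)/(g + r)
L(U, 10)*(h(-8, 4)*(-4)) = ((3 + 10)/(6 + 10))*((-4 - 1*4)*(-4)) = (13/16)*((-4 - 4)*(-4)) = ((1/16)*13)*(-8*(-4)) = (13/16)*32 = 26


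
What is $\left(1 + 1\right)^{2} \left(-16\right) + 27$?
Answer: $-37$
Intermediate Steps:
$\left(1 + 1\right)^{2} \left(-16\right) + 27 = 2^{2} \left(-16\right) + 27 = 4 \left(-16\right) + 27 = -64 + 27 = -37$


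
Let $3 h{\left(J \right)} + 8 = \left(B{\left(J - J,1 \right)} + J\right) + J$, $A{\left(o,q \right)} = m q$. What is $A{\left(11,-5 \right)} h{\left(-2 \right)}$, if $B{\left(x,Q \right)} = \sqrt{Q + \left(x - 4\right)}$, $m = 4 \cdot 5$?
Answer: $400 - \frac{100 i \sqrt{3}}{3} \approx 400.0 - 57.735 i$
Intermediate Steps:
$m = 20$
$B{\left(x,Q \right)} = \sqrt{-4 + Q + x}$ ($B{\left(x,Q \right)} = \sqrt{Q + \left(x - 4\right)} = \sqrt{Q + \left(-4 + x\right)} = \sqrt{-4 + Q + x}$)
$A{\left(o,q \right)} = 20 q$
$h{\left(J \right)} = - \frac{8}{3} + \frac{2 J}{3} + \frac{i \sqrt{3}}{3}$ ($h{\left(J \right)} = - \frac{8}{3} + \frac{\left(\sqrt{-4 + 1 + \left(J - J\right)} + J\right) + J}{3} = - \frac{8}{3} + \frac{\left(\sqrt{-4 + 1 + 0} + J\right) + J}{3} = - \frac{8}{3} + \frac{\left(\sqrt{-3} + J\right) + J}{3} = - \frac{8}{3} + \frac{\left(i \sqrt{3} + J\right) + J}{3} = - \frac{8}{3} + \frac{\left(J + i \sqrt{3}\right) + J}{3} = - \frac{8}{3} + \frac{2 J + i \sqrt{3}}{3} = - \frac{8}{3} + \left(\frac{2 J}{3} + \frac{i \sqrt{3}}{3}\right) = - \frac{8}{3} + \frac{2 J}{3} + \frac{i \sqrt{3}}{3}$)
$A{\left(11,-5 \right)} h{\left(-2 \right)} = 20 \left(-5\right) \left(- \frac{8}{3} + \frac{2}{3} \left(-2\right) + \frac{i \sqrt{3}}{3}\right) = - 100 \left(- \frac{8}{3} - \frac{4}{3} + \frac{i \sqrt{3}}{3}\right) = - 100 \left(-4 + \frac{i \sqrt{3}}{3}\right) = 400 - \frac{100 i \sqrt{3}}{3}$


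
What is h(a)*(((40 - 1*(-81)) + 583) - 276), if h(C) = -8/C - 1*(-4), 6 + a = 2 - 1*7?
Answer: 22256/11 ≈ 2023.3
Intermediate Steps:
a = -11 (a = -6 + (2 - 1*7) = -6 + (2 - 7) = -6 - 5 = -11)
h(C) = 4 - 8/C (h(C) = -8/C + 4 = 4 - 8/C)
h(a)*(((40 - 1*(-81)) + 583) - 276) = (4 - 8/(-11))*(((40 - 1*(-81)) + 583) - 276) = (4 - 8*(-1/11))*(((40 + 81) + 583) - 276) = (4 + 8/11)*((121 + 583) - 276) = 52*(704 - 276)/11 = (52/11)*428 = 22256/11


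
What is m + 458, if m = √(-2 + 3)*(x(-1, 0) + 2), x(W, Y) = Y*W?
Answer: 460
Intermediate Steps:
x(W, Y) = W*Y
m = 2 (m = √(-2 + 3)*(-1*0 + 2) = √1*(0 + 2) = 1*2 = 2)
m + 458 = 2 + 458 = 460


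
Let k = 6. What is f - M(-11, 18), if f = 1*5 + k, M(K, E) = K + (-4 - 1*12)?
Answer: 38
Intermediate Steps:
M(K, E) = -16 + K (M(K, E) = K + (-4 - 12) = K - 16 = -16 + K)
f = 11 (f = 1*5 + 6 = 5 + 6 = 11)
f - M(-11, 18) = 11 - (-16 - 11) = 11 - 1*(-27) = 11 + 27 = 38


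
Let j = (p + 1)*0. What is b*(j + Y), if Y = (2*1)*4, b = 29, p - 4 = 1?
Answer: 232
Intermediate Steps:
p = 5 (p = 4 + 1 = 5)
j = 0 (j = (5 + 1)*0 = 6*0 = 0)
Y = 8 (Y = 2*4 = 8)
b*(j + Y) = 29*(0 + 8) = 29*8 = 232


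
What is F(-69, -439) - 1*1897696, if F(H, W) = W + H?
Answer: -1898204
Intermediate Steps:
F(H, W) = H + W
F(-69, -439) - 1*1897696 = (-69 - 439) - 1*1897696 = -508 - 1897696 = -1898204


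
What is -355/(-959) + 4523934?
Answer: 4338453061/959 ≈ 4.5239e+6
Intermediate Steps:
-355/(-959) + 4523934 = -355*(-1/959) + 4523934 = 355/959 + 4523934 = 4338453061/959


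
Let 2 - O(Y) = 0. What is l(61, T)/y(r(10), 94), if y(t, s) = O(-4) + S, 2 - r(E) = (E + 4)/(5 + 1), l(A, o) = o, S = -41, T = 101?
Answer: -101/39 ≈ -2.5897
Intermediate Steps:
O(Y) = 2 (O(Y) = 2 - 1*0 = 2 + 0 = 2)
r(E) = 4/3 - E/6 (r(E) = 2 - (E + 4)/(5 + 1) = 2 - (4 + E)/6 = 2 - (⅔ + E/6) = 2 + (-⅔ - E/6) = 4/3 - E/6)
y(t, s) = -39 (y(t, s) = 2 - 41 = -39)
l(61, T)/y(r(10), 94) = 101/(-39) = 101*(-1/39) = -101/39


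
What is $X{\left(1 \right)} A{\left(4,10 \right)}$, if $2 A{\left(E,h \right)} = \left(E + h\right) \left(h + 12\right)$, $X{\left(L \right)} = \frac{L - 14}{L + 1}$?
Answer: $-1001$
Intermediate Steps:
$X{\left(L \right)} = \frac{-14 + L}{1 + L}$
$A{\left(E,h \right)} = \frac{\left(12 + h\right) \left(E + h\right)}{2}$ ($A{\left(E,h \right)} = \frac{\left(E + h\right) \left(h + 12\right)}{2} = \frac{\left(E + h\right) \left(12 + h\right)}{2} = \frac{\left(12 + h\right) \left(E + h\right)}{2}$)
$X{\left(1 \right)} A{\left(4,10 \right)} = \frac{-14 + 1}{1 + 1} \left(\frac{10^{2}}{2} + 6 \cdot 4 + 6 \cdot 10 + \frac{1}{2} \cdot 4 \cdot 10\right) = \frac{1}{2} \left(-13\right) \left(\frac{1}{2} \cdot 100 + 24 + 60 + 20\right) = \frac{1}{2} \left(-13\right) \left(50 + 24 + 60 + 20\right) = \left(- \frac{13}{2}\right) 154 = -1001$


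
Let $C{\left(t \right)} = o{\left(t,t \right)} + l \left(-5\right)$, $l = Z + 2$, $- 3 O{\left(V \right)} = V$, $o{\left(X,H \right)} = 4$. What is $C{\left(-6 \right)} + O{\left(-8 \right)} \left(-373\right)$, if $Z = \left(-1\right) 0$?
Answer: $- \frac{3002}{3} \approx -1000.7$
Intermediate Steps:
$Z = 0$
$O{\left(V \right)} = - \frac{V}{3}$
$l = 2$ ($l = 0 + 2 = 2$)
$C{\left(t \right)} = -6$ ($C{\left(t \right)} = 4 + 2 \left(-5\right) = 4 - 10 = -6$)
$C{\left(-6 \right)} + O{\left(-8 \right)} \left(-373\right) = -6 + \left(- \frac{1}{3}\right) \left(-8\right) \left(-373\right) = -6 + \frac{8}{3} \left(-373\right) = -6 - \frac{2984}{3} = - \frac{3002}{3}$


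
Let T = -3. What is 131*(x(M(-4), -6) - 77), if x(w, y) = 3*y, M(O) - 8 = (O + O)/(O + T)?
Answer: -12445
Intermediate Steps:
M(O) = 8 + 2*O/(-3 + O) (M(O) = 8 + (O + O)/(O - 3) = 8 + (2*O)/(-3 + O) = 8 + 2*O/(-3 + O))
131*(x(M(-4), -6) - 77) = 131*(3*(-6) - 77) = 131*(-18 - 77) = 131*(-95) = -12445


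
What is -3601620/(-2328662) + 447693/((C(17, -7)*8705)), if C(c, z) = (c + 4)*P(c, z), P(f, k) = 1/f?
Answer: 437650729741/10135501355 ≈ 43.180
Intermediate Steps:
C(c, z) = (4 + c)/c (C(c, z) = (c + 4)/c = (4 + c)/c)
-3601620/(-2328662) + 447693/((C(17, -7)*8705)) = -3601620/(-2328662) + 447693/((((4 + 17)/17)*8705)) = -3601620*(-1/2328662) + 447693/((((1/17)*21)*8705)) = 1800810/1164331 + 447693/(((21/17)*8705)) = 1800810/1164331 + 447693/(182805/17) = 1800810/1164331 + 447693*(17/182805) = 1800810/1164331 + 2536927/60935 = 437650729741/10135501355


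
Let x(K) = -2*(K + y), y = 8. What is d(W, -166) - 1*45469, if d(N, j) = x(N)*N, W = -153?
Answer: -89839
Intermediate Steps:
x(K) = -16 - 2*K (x(K) = -2*(K + 8) = -2*(8 + K) = -16 - 2*K)
d(N, j) = N*(-16 - 2*N) (d(N, j) = (-16 - 2*N)*N = N*(-16 - 2*N))
d(W, -166) - 1*45469 = -2*(-153)*(8 - 153) - 1*45469 = -2*(-153)*(-145) - 45469 = -44370 - 45469 = -89839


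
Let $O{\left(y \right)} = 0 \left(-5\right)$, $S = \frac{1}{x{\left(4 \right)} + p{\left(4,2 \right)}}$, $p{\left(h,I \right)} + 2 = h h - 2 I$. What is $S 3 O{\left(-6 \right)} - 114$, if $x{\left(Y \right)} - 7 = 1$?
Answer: $-114$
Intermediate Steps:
$p{\left(h,I \right)} = -2 + h^{2} - 2 I$ ($p{\left(h,I \right)} = -2 - \left(2 I - h h\right) = -2 - \left(- h^{2} + 2 I\right) = -2 + h^{2} - 2 I$)
$x{\left(Y \right)} = 8$ ($x{\left(Y \right)} = 7 + 1 = 8$)
$S = \frac{1}{18}$ ($S = \frac{1}{8 - \left(6 - 16\right)} = \frac{1}{8 - -10} = \frac{1}{8 + 10} = \frac{1}{18} \approx 0.055556$)
$O{\left(y \right)} = 0$
$S 3 O{\left(-6 \right)} - 114 = \frac{1}{18} \cdot 3 \cdot 0 - 114 = \frac{1}{6} \cdot 0 - 114 = 0 - 114 = -114$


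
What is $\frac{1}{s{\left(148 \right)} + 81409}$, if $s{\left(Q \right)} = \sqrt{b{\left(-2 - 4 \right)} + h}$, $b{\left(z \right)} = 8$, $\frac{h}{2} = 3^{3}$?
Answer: $\frac{81409}{6627425219} - \frac{\sqrt{62}}{6627425219} \approx 1.2282 \cdot 10^{-5}$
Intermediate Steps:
$h = 54$ ($h = 2 \cdot 3^{3} = 2 \cdot 27 = 54$)
$s{\left(Q \right)} = \sqrt{62}$ ($s{\left(Q \right)} = \sqrt{8 + 54} = \sqrt{62}$)
$\frac{1}{s{\left(148 \right)} + 81409} = \frac{1}{\sqrt{62} + 81409} = \frac{1}{81409 + \sqrt{62}}$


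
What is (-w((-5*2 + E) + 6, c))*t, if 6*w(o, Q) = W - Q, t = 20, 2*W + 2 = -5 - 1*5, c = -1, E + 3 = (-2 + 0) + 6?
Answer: 50/3 ≈ 16.667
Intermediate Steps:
E = 1 (E = -3 + ((-2 + 0) + 6) = -3 + (-2 + 6) = -3 + 4 = 1)
W = -6 (W = -1 + (-5 - 1*5)/2 = -1 + (-5 - 5)/2 = -1 + (½)*(-10) = -1 - 5 = -6)
w(o, Q) = -1 - Q/6 (w(o, Q) = (-6 - Q)/6 = -1 - Q/6)
(-w((-5*2 + E) + 6, c))*t = -(-1 - ⅙*(-1))*20 = -(-1 + ⅙)*20 = -1*(-⅚)*20 = (⅚)*20 = 50/3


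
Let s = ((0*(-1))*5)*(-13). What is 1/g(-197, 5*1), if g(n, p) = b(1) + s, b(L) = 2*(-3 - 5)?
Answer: -1/16 ≈ -0.062500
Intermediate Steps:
b(L) = -16 (b(L) = 2*(-8) = -16)
s = 0 (s = (0*5)*(-13) = 0*(-13) = 0)
g(n, p) = -16 (g(n, p) = -16 + 0 = -16)
1/g(-197, 5*1) = 1/(-16) = -1/16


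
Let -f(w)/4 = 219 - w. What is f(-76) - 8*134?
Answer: -2252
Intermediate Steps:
f(w) = -876 + 4*w (f(w) = -4*(219 - w) = -876 + 4*w)
f(-76) - 8*134 = (-876 + 4*(-76)) - 8*134 = (-876 - 304) - 1*1072 = -1180 - 1072 = -2252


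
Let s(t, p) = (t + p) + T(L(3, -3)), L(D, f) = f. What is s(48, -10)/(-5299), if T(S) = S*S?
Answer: -47/5299 ≈ -0.0088696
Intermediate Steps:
T(S) = S²
s(t, p) = 9 + p + t (s(t, p) = (t + p) + (-3)² = (p + t) + 9 = 9 + p + t)
s(48, -10)/(-5299) = (9 - 10 + 48)/(-5299) = 47*(-1/5299) = -47/5299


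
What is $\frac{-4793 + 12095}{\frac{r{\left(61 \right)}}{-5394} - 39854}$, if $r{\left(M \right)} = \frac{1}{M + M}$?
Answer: $- \frac{4805212536}{26226642073} \approx -0.18322$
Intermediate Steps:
$r{\left(M \right)} = \frac{1}{2 M}$
$\frac{-4793 + 12095}{\frac{r{\left(61 \right)}}{-5394} - 39854} = \frac{-4793 + 12095}{\frac{\frac{1}{2} \cdot \frac{1}{61}}{-5394} - 39854} = \frac{7302}{\frac{1}{2} \cdot \frac{1}{61} \left(- \frac{1}{5394}\right) - 39854} = \frac{7302}{\frac{1}{122} \left(- \frac{1}{5394}\right) - 39854} = \frac{7302}{- \frac{1}{658068} - 39854} = \frac{7302}{- \frac{26226642073}{658068}} = 7302 \left(- \frac{658068}{26226642073}\right) = - \frac{4805212536}{26226642073}$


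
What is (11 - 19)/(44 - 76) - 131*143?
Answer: -74931/4 ≈ -18733.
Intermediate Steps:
(11 - 19)/(44 - 76) - 131*143 = -8/(-32) - 18733 = -8*(-1/32) - 18733 = ¼ - 18733 = -74931/4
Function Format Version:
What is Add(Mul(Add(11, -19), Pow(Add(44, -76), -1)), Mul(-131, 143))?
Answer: Rational(-74931, 4) ≈ -18733.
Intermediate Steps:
Add(Mul(Add(11, -19), Pow(Add(44, -76), -1)), Mul(-131, 143)) = Add(Mul(-8, Pow(-32, -1)), -18733) = Add(Mul(-8, Rational(-1, 32)), -18733) = Add(Rational(1, 4), -18733) = Rational(-74931, 4)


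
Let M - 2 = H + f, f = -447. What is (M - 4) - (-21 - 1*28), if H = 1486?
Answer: 1086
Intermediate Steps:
M = 1041 (M = 2 + (1486 - 447) = 2 + 1039 = 1041)
(M - 4) - (-21 - 1*28) = (1041 - 4) - (-21 - 1*28) = 1037 - (-21 - 28) = 1037 - 1*(-49) = 1037 + 49 = 1086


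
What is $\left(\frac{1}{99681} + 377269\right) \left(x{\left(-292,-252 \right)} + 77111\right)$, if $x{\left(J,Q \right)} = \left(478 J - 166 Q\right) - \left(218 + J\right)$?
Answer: $- \frac{257717695305070}{33227} \approx -7.7563 \cdot 10^{9}$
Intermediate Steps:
$x{\left(J,Q \right)} = -218 - 166 Q + 477 J$ ($x{\left(J,Q \right)} = \left(- 166 Q + 478 J\right) - \left(218 + J\right) = -218 - 166 Q + 477 J$)
$\left(\frac{1}{99681} + 377269\right) \left(x{\left(-292,-252 \right)} + 77111\right) = \left(\frac{1}{99681} + 377269\right) \left(\left(-218 - -41832 + 477 \left(-292\right)\right) + 77111\right) = \left(\frac{1}{99681} + 377269\right) \left(\left(-218 + 41832 - 139284\right) + 77111\right) = \frac{37606551190 \left(-97670 + 77111\right)}{99681} = \frac{37606551190}{99681} \left(-20559\right) = - \frac{257717695305070}{33227}$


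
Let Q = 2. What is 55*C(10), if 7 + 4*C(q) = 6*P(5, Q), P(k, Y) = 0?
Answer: -385/4 ≈ -96.250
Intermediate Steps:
C(q) = -7/4 (C(q) = -7/4 + (6*0)/4 = -7/4 + (¼)*0 = -7/4 + 0 = -7/4)
55*C(10) = 55*(-7/4) = -385/4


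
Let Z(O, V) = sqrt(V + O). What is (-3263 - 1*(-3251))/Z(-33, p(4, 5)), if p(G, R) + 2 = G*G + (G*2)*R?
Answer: -4*sqrt(21)/7 ≈ -2.6186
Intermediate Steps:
p(G, R) = -2 + G**2 + 2*G*R (p(G, R) = -2 + (G*G + (G*2)*R) = -2 + (G**2 + (2*G)*R) = -2 + (G**2 + 2*G*R) = -2 + G**2 + 2*G*R)
Z(O, V) = sqrt(O + V)
(-3263 - 1*(-3251))/Z(-33, p(4, 5)) = (-3263 - 1*(-3251))/(sqrt(-33 + (-2 + 4**2 + 2*4*5))) = (-3263 + 3251)/(sqrt(-33 + (-2 + 16 + 40))) = -12/sqrt(-33 + 54) = -12*sqrt(21)/21 = -4*sqrt(21)/7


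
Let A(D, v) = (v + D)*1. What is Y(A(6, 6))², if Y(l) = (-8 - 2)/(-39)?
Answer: 100/1521 ≈ 0.065746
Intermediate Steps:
A(D, v) = D + v (A(D, v) = (D + v)*1 = D + v)
Y(l) = 10/39 (Y(l) = -10*(-1/39) = 10/39)
Y(A(6, 6))² = (10/39)² = 100/1521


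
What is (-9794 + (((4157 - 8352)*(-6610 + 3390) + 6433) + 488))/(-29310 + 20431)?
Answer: -13505027/8879 ≈ -1521.0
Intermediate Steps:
(-9794 + (((4157 - 8352)*(-6610 + 3390) + 6433) + 488))/(-29310 + 20431) = (-9794 + ((-4195*(-3220) + 6433) + 488))/(-8879) = (-9794 + ((13507900 + 6433) + 488))*(-1/8879) = (-9794 + (13514333 + 488))*(-1/8879) = (-9794 + 13514821)*(-1/8879) = 13505027*(-1/8879) = -13505027/8879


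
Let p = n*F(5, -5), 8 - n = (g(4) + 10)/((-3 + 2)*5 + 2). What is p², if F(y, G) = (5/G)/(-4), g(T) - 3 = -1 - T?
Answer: 64/9 ≈ 7.1111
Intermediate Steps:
g(T) = 2 - T (g(T) = 3 + (-1 - T) = 2 - T)
F(y, G) = -5/(4*G) (F(y, G) = (5/G)*(-¼) = -5/(4*G))
n = 32/3 (n = 8 - ((2 - 1*4) + 10)/((-3 + 2)*5 + 2) = 8 - ((2 - 4) + 10)/(-1*5 + 2) = 8 - (-2 + 10)/(-5 + 2) = 8 - 8/(-3) = 8 - 8*(-1)/3 = 8 - 1*(-8/3) = 8 + 8/3 = 32/3 ≈ 10.667)
p = 8/3 (p = 32*(-5/4/(-5))/3 = 32*(-5/4*(-⅕))/3 = (32/3)*(¼) = 8/3 ≈ 2.6667)
p² = (8/3)² = 64/9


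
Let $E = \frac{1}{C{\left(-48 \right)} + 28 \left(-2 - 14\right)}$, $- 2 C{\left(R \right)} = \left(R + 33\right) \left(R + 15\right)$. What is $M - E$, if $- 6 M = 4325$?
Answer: $- \frac{6016063}{8346} \approx -720.83$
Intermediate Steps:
$C{\left(R \right)} = - \frac{\left(15 + R\right) \left(33 + R\right)}{2}$ ($C{\left(R \right)} = - \frac{\left(R + 33\right) \left(R + 15\right)}{2} = - \frac{\left(33 + R\right) \left(15 + R\right)}{2} = - \frac{\left(15 + R\right) \left(33 + R\right)}{2}$)
$M = - \frac{4325}{6}$ ($M = \left(- \frac{1}{6}\right) 4325 = - \frac{4325}{6} \approx -720.83$)
$E = - \frac{2}{1391}$ ($E = \frac{1}{\left(- \frac{495}{2} - -1152 - \frac{\left(-48\right)^{2}}{2}\right) + 28 \left(-2 - 14\right)} = \frac{1}{\left(- \frac{495}{2} + 1152 - 1152\right) + 28 \left(-16\right)} = \frac{1}{\left(- \frac{495}{2} + 1152 - 1152\right) - 448} = \frac{1}{- \frac{495}{2} - 448} = \frac{1}{- \frac{1391}{2}} = - \frac{2}{1391} \approx -0.0014378$)
$M - E = - \frac{4325}{6} - - \frac{2}{1391} = - \frac{4325}{6} + \frac{2}{1391} = - \frac{6016063}{8346}$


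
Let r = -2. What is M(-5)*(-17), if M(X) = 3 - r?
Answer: -85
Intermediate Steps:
M(X) = 5 (M(X) = 3 - 1*(-2) = 3 + 2 = 5)
M(-5)*(-17) = 5*(-17) = -85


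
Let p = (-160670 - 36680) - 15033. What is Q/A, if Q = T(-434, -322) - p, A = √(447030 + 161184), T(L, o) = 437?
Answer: 35470*√608214/101369 ≈ 272.89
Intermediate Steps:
p = -212383 (p = -197350 - 15033 = -212383)
A = √608214 ≈ 779.88
Q = 212820 (Q = 437 - 1*(-212383) = 437 + 212383 = 212820)
Q/A = 212820/(√608214) = 212820*(√608214/608214) = 35470*√608214/101369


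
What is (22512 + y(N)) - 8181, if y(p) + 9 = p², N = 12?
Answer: 14466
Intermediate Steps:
y(p) = -9 + p²
(22512 + y(N)) - 8181 = (22512 + (-9 + 12²)) - 8181 = (22512 + (-9 + 144)) - 8181 = (22512 + 135) - 8181 = 22647 - 8181 = 14466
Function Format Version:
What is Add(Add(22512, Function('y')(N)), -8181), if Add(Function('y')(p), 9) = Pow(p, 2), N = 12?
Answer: 14466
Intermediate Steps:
Function('y')(p) = Add(-9, Pow(p, 2))
Add(Add(22512, Function('y')(N)), -8181) = Add(Add(22512, Add(-9, Pow(12, 2))), -8181) = Add(Add(22512, Add(-9, 144)), -8181) = Add(Add(22512, 135), -8181) = Add(22647, -8181) = 14466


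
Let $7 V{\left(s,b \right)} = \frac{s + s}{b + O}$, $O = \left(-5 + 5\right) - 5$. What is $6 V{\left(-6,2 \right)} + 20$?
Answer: $\frac{164}{7} \approx 23.429$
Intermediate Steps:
$O = -5$ ($O = 0 - 5 = -5$)
$V{\left(s,b \right)} = \frac{2 s}{7 \left(-5 + b\right)}$ ($V{\left(s,b \right)} = \frac{\left(s + s\right) \frac{1}{b - 5}}{7} = \frac{2 s \frac{1}{-5 + b}}{7} = \frac{2 s}{7 \left(-5 + b\right)}$)
$6 V{\left(-6,2 \right)} + 20 = 6 \cdot \frac{2}{7} \left(-6\right) \frac{1}{-5 + 2} + 20 = 6 \cdot \frac{2}{7} \left(-6\right) \frac{1}{-3} + 20 = 6 \cdot \frac{2}{7} \left(-6\right) \left(- \frac{1}{3}\right) + 20 = 6 \cdot \frac{4}{7} + 20 = \frac{24}{7} + 20 = \frac{164}{7}$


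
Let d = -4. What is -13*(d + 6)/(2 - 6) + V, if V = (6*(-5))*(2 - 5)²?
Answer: -527/2 ≈ -263.50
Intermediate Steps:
V = -270 (V = -30*(-3)² = -30*9 = -270)
-13*(d + 6)/(2 - 6) + V = -13*(-4 + 6)/(2 - 6) - 270 = -26/(-4) - 270 = -26*(-1)/4 - 270 = -13*(-½) - 270 = 13/2 - 270 = -527/2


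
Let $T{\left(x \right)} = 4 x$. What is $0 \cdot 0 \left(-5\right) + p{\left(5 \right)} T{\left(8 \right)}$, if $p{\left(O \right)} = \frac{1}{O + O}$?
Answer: $\frac{16}{5} \approx 3.2$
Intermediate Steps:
$p{\left(O \right)} = \frac{1}{2 O}$
$0 \cdot 0 \left(-5\right) + p{\left(5 \right)} T{\left(8 \right)} = 0 \cdot 0 \left(-5\right) + \frac{1}{2 \cdot 5} \cdot 4 \cdot 8 = 0 \left(-5\right) + \frac{1}{2} \cdot \frac{1}{5} \cdot 32 = 0 + \frac{1}{10} \cdot 32 = 0 + \frac{16}{5} = \frac{16}{5}$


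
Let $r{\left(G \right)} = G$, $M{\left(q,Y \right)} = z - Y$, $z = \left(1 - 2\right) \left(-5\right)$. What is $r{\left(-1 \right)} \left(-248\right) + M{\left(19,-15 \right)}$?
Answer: $268$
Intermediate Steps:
$z = 5$ ($z = \left(-1\right) \left(-5\right) = 5$)
$M{\left(q,Y \right)} = 5 - Y$
$r{\left(-1 \right)} \left(-248\right) + M{\left(19,-15 \right)} = \left(-1\right) \left(-248\right) + \left(5 - -15\right) = 248 + \left(5 + 15\right) = 248 + 20 = 268$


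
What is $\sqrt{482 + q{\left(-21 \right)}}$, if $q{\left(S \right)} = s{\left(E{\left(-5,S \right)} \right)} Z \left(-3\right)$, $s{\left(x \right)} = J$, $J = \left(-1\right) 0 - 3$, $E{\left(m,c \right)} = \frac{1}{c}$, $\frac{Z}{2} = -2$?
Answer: $\sqrt{446} \approx 21.119$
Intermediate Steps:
$Z = -4$ ($Z = 2 \left(-2\right) = -4$)
$J = -3$ ($J = 0 - 3 = -3$)
$s{\left(x \right)} = -3$
$q{\left(S \right)} = -36$ ($q{\left(S \right)} = \left(-3\right) \left(-4\right) \left(-3\right) = 12 \left(-3\right) = -36$)
$\sqrt{482 + q{\left(-21 \right)}} = \sqrt{482 - 36} = \sqrt{446}$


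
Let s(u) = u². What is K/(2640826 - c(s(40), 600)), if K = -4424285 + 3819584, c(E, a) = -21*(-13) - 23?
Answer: -201567/880192 ≈ -0.22900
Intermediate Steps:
c(E, a) = 250 (c(E, a) = 273 - 23 = 250)
K = -604701
K/(2640826 - c(s(40), 600)) = -604701/(2640826 - 1*250) = -604701/(2640826 - 250) = -604701/2640576 = -604701*1/2640576 = -201567/880192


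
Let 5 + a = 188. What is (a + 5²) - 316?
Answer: -108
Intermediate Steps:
a = 183 (a = -5 + 188 = 183)
(a + 5²) - 316 = (183 + 5²) - 316 = (183 + 25) - 316 = 208 - 316 = -108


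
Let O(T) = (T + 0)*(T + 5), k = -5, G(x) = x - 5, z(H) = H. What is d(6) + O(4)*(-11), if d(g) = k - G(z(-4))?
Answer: -392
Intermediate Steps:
G(x) = -5 + x
d(g) = 4 (d(g) = -5 - (-5 - 4) = -5 - 1*(-9) = -5 + 9 = 4)
O(T) = T*(5 + T)
d(6) + O(4)*(-11) = 4 + (4*(5 + 4))*(-11) = 4 + (4*9)*(-11) = 4 + 36*(-11) = 4 - 396 = -392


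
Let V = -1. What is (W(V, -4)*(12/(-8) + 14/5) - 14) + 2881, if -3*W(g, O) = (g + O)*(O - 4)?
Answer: 8549/3 ≈ 2849.7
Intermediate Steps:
W(g, O) = -(-4 + O)*(O + g)/3 (W(g, O) = -(g + O)*(O - 4)/3 = -(O + g)*(-4 + O)/3 = -(-4 + O)*(O + g)/3)
(W(V, -4)*(12/(-8) + 14/5) - 14) + 2881 = ((-1/3*(-4)**2 + (4/3)*(-4) + (4/3)*(-1) - 1/3*(-4)*(-1))*(12/(-8) + 14/5) - 14) + 2881 = ((-1/3*16 - 16/3 - 4/3 - 4/3)*(12*(-1/8) + 14*(1/5)) - 14) + 2881 = ((-16/3 - 16/3 - 4/3 - 4/3)*(-3/2 + 14/5) - 14) + 2881 = (-40/3*13/10 - 14) + 2881 = (-52/3 - 14) + 2881 = -94/3 + 2881 = 8549/3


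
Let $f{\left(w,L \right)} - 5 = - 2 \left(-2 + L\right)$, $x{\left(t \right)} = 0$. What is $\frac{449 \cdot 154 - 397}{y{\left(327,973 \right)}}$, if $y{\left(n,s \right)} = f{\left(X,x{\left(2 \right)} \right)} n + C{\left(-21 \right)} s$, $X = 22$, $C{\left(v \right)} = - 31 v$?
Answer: $\frac{68749}{636366} \approx 0.10803$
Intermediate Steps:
$f{\left(w,L \right)} = 9 - 2 L$ ($f{\left(w,L \right)} = 5 - 2 \left(-2 + L\right) = 5 - \left(-4 + 2 L\right) = 9 - 2 L$)
$y{\left(n,s \right)} = 9 n + 651 s$ ($y{\left(n,s \right)} = \left(9 - 0\right) n + \left(-31\right) \left(-21\right) s = \left(9 + 0\right) n + 651 s = 9 n + 651 s$)
$\frac{449 \cdot 154 - 397}{y{\left(327,973 \right)}} = \frac{449 \cdot 154 - 397}{9 \cdot 327 + 651 \cdot 973} = \frac{69146 - 397}{2943 + 633423} = \frac{68749}{636366}$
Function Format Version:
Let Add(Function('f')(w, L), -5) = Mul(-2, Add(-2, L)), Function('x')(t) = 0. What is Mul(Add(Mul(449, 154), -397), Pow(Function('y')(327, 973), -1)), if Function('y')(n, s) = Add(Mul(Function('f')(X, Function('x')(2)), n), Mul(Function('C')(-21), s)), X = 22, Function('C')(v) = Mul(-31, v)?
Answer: Rational(68749, 636366) ≈ 0.10803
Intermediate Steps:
Function('f')(w, L) = Add(9, Mul(-2, L)) (Function('f')(w, L) = Add(5, Mul(-2, Add(-2, L))) = Add(5, Add(4, Mul(-2, L))) = Add(9, Mul(-2, L)))
Function('y')(n, s) = Add(Mul(9, n), Mul(651, s)) (Function('y')(n, s) = Add(Mul(Add(9, Mul(-2, 0)), n), Mul(Mul(-31, -21), s)) = Add(Mul(Add(9, 0), n), Mul(651, s)) = Add(Mul(9, n), Mul(651, s)))
Mul(Add(Mul(449, 154), -397), Pow(Function('y')(327, 973), -1)) = Mul(Add(Mul(449, 154), -397), Pow(Add(Mul(9, 327), Mul(651, 973)), -1)) = Mul(Add(69146, -397), Pow(Add(2943, 633423), -1)) = Mul(68749, Pow(636366, -1)) = Mul(68749, Rational(1, 636366)) = Rational(68749, 636366)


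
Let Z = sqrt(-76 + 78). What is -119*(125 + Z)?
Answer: -14875 - 119*sqrt(2) ≈ -15043.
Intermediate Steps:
Z = sqrt(2) ≈ 1.4142
-119*(125 + Z) = -119*(125 + sqrt(2)) = -14875 - 119*sqrt(2)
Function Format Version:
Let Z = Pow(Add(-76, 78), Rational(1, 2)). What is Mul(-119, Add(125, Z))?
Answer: Add(-14875, Mul(-119, Pow(2, Rational(1, 2)))) ≈ -15043.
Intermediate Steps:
Z = Pow(2, Rational(1, 2)) ≈ 1.4142
Mul(-119, Add(125, Z)) = Mul(-119, Add(125, Pow(2, Rational(1, 2)))) = Add(-14875, Mul(-119, Pow(2, Rational(1, 2))))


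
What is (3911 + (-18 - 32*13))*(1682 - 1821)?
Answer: -483303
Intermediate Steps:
(3911 + (-18 - 32*13))*(1682 - 1821) = (3911 + (-18 - 416))*(-139) = (3911 - 434)*(-139) = 3477*(-139) = -483303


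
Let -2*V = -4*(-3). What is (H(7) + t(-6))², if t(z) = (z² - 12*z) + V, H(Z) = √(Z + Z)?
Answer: (102 + √14)² ≈ 11181.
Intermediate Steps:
H(Z) = √2*√Z (H(Z) = √(2*Z) = √2*√Z)
V = -6 (V = -(-2)*(-3) = -½*12 = -6)
t(z) = -6 + z² - 12*z (t(z) = (z² - 12*z) - 6 = -6 + z² - 12*z)
(H(7) + t(-6))² = (√2*√7 + (-6 + (-6)² - 12*(-6)))² = (√14 + (-6 + 36 + 72))² = (√14 + 102)² = (102 + √14)²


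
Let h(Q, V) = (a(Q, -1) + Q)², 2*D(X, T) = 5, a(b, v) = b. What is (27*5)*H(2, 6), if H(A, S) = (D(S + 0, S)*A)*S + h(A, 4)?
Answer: 6210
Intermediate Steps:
D(X, T) = 5/2 (D(X, T) = (½)*5 = 5/2)
h(Q, V) = 4*Q² (h(Q, V) = (Q + Q)² = (2*Q)² = 4*Q²)
H(A, S) = 4*A² + 5*A*S/2 (H(A, S) = (5*A/2)*S + 4*A² = 5*A*S/2 + 4*A² = 4*A² + 5*A*S/2)
(27*5)*H(2, 6) = (27*5)*((½)*2*(5*6 + 8*2)) = 135*((½)*2*(30 + 16)) = 135*((½)*2*46) = 135*46 = 6210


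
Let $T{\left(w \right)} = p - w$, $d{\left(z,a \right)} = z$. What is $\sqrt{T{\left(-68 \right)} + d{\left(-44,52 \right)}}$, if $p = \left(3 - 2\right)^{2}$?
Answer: $5$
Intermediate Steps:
$p = 1$ ($p = 1^{2} = 1$)
$T{\left(w \right)} = 1 - w$
$\sqrt{T{\left(-68 \right)} + d{\left(-44,52 \right)}} = \sqrt{\left(1 - -68\right) - 44} = \sqrt{\left(1 + 68\right) - 44} = \sqrt{69 - 44} = \sqrt{25} = 5$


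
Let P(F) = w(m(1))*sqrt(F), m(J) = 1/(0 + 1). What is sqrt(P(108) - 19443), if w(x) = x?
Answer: sqrt(-19443 + 6*sqrt(3)) ≈ 139.4*I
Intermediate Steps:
m(J) = 1 (m(J) = 1/1 = 1)
P(F) = sqrt(F) (P(F) = 1*sqrt(F) = sqrt(F))
sqrt(P(108) - 19443) = sqrt(sqrt(108) - 19443) = sqrt(6*sqrt(3) - 19443) = sqrt(-19443 + 6*sqrt(3))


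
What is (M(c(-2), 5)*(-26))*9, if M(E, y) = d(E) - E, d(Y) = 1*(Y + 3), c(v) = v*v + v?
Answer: -702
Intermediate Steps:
c(v) = v + v² (c(v) = v² + v = v + v²)
d(Y) = 3 + Y (d(Y) = 1*(3 + Y) = 3 + Y)
M(E, y) = 3 (M(E, y) = (3 + E) - E = 3)
(M(c(-2), 5)*(-26))*9 = (3*(-26))*9 = -78*9 = -702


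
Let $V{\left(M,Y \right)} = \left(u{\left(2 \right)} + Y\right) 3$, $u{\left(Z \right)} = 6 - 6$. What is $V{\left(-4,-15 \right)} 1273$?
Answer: $-57285$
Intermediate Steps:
$u{\left(Z \right)} = 0$ ($u{\left(Z \right)} = 6 - 6 = 0$)
$V{\left(M,Y \right)} = 3 Y$ ($V{\left(M,Y \right)} = \left(0 + Y\right) 3 = Y 3 = 3 Y$)
$V{\left(-4,-15 \right)} 1273 = 3 \left(-15\right) 1273 = \left(-45\right) 1273 = -57285$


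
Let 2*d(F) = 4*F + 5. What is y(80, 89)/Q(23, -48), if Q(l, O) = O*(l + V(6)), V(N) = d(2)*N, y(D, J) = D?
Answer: -5/186 ≈ -0.026882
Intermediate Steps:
d(F) = 5/2 + 2*F (d(F) = (4*F + 5)/2 = (5 + 4*F)/2 = 5/2 + 2*F)
V(N) = 13*N/2 (V(N) = (5/2 + 2*2)*N = (5/2 + 4)*N = 13*N/2)
Q(l, O) = O*(39 + l) (Q(l, O) = O*(l + (13/2)*6) = O*(l + 39) = O*(39 + l))
y(80, 89)/Q(23, -48) = 80/((-48*(39 + 23))) = 80/((-48*62)) = 80/(-2976) = 80*(-1/2976) = -5/186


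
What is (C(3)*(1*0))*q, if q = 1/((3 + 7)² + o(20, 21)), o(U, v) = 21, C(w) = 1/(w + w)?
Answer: 0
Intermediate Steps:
C(w) = 1/(2*w)
q = 1/121 (q = 1/((3 + 7)² + 21) = 1/(10² + 21) = 1/(100 + 21) = 1/121 ≈ 0.0082645)
(C(3)*(1*0))*q = (((½)/3)*(1*0))*(1/121) = (((½)*(⅓))*0)*(1/121) = ((⅙)*0)*(1/121) = 0*(1/121) = 0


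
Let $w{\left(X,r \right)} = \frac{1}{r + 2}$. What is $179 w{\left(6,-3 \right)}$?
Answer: $-179$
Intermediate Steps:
$w{\left(X,r \right)} = \frac{1}{2 + r}$
$179 w{\left(6,-3 \right)} = \frac{179}{2 - 3} = \frac{179}{-1} = 179 \left(-1\right) = -179$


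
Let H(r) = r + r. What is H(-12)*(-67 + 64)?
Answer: 72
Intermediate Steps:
H(r) = 2*r
H(-12)*(-67 + 64) = (2*(-12))*(-67 + 64) = -24*(-3) = 72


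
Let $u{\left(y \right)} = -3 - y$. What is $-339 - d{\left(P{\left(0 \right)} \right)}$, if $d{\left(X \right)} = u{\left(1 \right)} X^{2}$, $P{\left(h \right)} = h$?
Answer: $-339$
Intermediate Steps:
$d{\left(X \right)} = - 4 X^{2}$ ($d{\left(X \right)} = \left(-3 - 1\right) X^{2} = - 4 X^{2}$)
$-339 - d{\left(P{\left(0 \right)} \right)} = -339 - - 4 \cdot 0^{2} = -339 - \left(-4\right) 0 = -339 - 0 = -339 + 0 = -339$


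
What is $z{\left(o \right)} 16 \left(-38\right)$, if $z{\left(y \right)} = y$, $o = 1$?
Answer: $-608$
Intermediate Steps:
$z{\left(o \right)} 16 \left(-38\right) = 1 \cdot 16 \left(-38\right) = 16 \left(-38\right) = -608$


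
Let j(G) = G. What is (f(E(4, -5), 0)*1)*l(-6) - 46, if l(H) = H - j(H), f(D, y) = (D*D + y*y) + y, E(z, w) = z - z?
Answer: -46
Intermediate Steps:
E(z, w) = 0
f(D, y) = y + D² + y² (f(D, y) = (D² + y²) + y = y + D² + y²)
l(H) = 0 (l(H) = H - H = 0)
(f(E(4, -5), 0)*1)*l(-6) - 46 = ((0 + 0² + 0²)*1)*0 - 46 = ((0 + 0 + 0)*1)*0 - 46 = (0*1)*0 - 46 = 0*0 - 46 = 0 - 46 = -46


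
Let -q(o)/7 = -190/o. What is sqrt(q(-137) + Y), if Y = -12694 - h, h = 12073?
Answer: I*sqrt(465034033)/137 ≈ 157.41*I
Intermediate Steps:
q(o) = 1330/o (q(o) = -(-1330)/o = 1330/o)
Y = -24767 (Y = -12694 - 1*12073 = -12694 - 12073 = -24767)
sqrt(q(-137) + Y) = sqrt(1330/(-137) - 24767) = sqrt(1330*(-1/137) - 24767) = sqrt(-1330/137 - 24767) = sqrt(-3394409/137) = I*sqrt(465034033)/137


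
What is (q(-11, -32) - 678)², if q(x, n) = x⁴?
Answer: 194965369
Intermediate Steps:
(q(-11, -32) - 678)² = ((-11)⁴ - 678)² = (14641 - 678)² = 13963² = 194965369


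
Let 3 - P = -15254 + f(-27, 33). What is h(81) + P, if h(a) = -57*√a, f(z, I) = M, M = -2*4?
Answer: 14752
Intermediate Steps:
M = -8
f(z, I) = -8
P = 15265 (P = 3 - (-15254 - 8) = 3 - 1*(-15262) = 3 + 15262 = 15265)
h(81) + P = -57*√81 + 15265 = -57*9 + 15265 = -513 + 15265 = 14752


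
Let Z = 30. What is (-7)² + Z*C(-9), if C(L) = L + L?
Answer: -491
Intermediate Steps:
C(L) = 2*L
(-7)² + Z*C(-9) = (-7)² + 30*(2*(-9)) = 49 + 30*(-18) = 49 - 540 = -491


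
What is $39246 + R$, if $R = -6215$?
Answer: $33031$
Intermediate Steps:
$39246 + R = 39246 - 6215 = 33031$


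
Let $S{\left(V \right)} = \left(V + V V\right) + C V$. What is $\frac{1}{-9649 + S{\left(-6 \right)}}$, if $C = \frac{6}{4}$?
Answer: $- \frac{1}{9628} \approx -0.00010386$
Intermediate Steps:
$C = \frac{3}{2}$ ($C = 6 \cdot \frac{1}{4} = \frac{3}{2} \approx 1.5$)
$S{\left(V \right)} = V^{2} + \frac{5 V}{2}$ ($S{\left(V \right)} = \left(V + V V\right) + \frac{3 V}{2} = \left(V + V^{2}\right) + \frac{3 V}{2} = V^{2} + \frac{5 V}{2}$)
$\frac{1}{-9649 + S{\left(-6 \right)}} = \frac{1}{-9649 + \frac{1}{2} \left(-6\right) \left(5 + 2 \left(-6\right)\right)} = \frac{1}{-9649 + \frac{1}{2} \left(-6\right) \left(5 - 12\right)} = \frac{1}{-9649 + \frac{1}{2} \left(-6\right) \left(-7\right)} = \frac{1}{-9649 + 21} = \frac{1}{-9628} = - \frac{1}{9628}$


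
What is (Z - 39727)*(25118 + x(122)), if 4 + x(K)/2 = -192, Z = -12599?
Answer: -1293812676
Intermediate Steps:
x(K) = -392 (x(K) = -8 + 2*(-192) = -8 - 384 = -392)
(Z - 39727)*(25118 + x(122)) = (-12599 - 39727)*(25118 - 392) = -52326*24726 = -1293812676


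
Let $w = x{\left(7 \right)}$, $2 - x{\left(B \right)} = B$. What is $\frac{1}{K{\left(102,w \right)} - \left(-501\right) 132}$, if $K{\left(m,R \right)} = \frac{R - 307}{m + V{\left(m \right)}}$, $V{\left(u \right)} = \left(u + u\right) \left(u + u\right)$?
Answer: $\frac{6953}{459815744} \approx 1.5121 \cdot 10^{-5}$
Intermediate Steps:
$V{\left(u \right)} = 4 u^{2}$ ($V{\left(u \right)} = 2 u 2 u = 4 u^{2}$)
$x{\left(B \right)} = 2 - B$
$w = -5$ ($w = 2 - 7 = -5$)
$K{\left(m,R \right)} = \frac{-307 + R}{m + 4 m^{2}}$ ($K{\left(m,R \right)} = \frac{R - 307}{m + 4 m^{2}} = \frac{-307 + R}{m + 4 m^{2}}$)
$\frac{1}{K{\left(102,w \right)} - \left(-501\right) 132} = \frac{1}{\frac{-307 - 5}{102 \left(1 + 4 \cdot 102\right)} - \left(-501\right) 132} = \frac{1}{\frac{1}{102} \frac{1}{1 + 408} \left(-312\right) - -66132} = \frac{1}{\frac{1}{102} \cdot \frac{1}{409} \left(-312\right) + 66132} = \frac{1}{- \frac{52}{6953} + 66132} = \frac{1}{\frac{459815744}{6953}} = \frac{6953}{459815744}$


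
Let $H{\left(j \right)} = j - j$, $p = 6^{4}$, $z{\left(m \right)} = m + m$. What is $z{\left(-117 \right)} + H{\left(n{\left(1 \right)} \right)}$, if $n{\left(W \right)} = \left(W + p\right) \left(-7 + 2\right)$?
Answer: $-234$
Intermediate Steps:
$z{\left(m \right)} = 2 m$
$p = 1296$
$n{\left(W \right)} = -6480 - 5 W$ ($n{\left(W \right)} = \left(W + 1296\right) \left(-7 + 2\right) = \left(1296 + W\right) \left(-5\right) = -6480 - 5 W$)
$H{\left(j \right)} = 0$
$z{\left(-117 \right)} + H{\left(n{\left(1 \right)} \right)} = 2 \left(-117\right) + 0 = -234 + 0 = -234$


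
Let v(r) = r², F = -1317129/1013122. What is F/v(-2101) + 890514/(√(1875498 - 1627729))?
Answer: -119739/406556740502 + 890514*√247769/247769 ≈ 1789.0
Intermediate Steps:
F = -119739/92102 (F = -1317129*1/1013122 = -119739/92102 ≈ -1.3001)
F/v(-2101) + 890514/(√(1875498 - 1627729)) = -119739/(92102*((-2101)²)) + 890514/(√(1875498 - 1627729)) = -119739/92102/4414201 + 890514/(√247769) = -119739/92102*1/4414201 + 890514*(√247769/247769) = -119739/406556740502 + 890514*√247769/247769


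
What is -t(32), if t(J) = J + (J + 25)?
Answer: -89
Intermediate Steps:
t(J) = 25 + 2*J (t(J) = J + (25 + J) = 25 + 2*J)
-t(32) = -(25 + 2*32) = -(25 + 64) = -1*89 = -89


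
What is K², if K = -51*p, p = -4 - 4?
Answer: 166464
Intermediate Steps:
p = -8
K = 408 (K = -51*(-8) = 408)
K² = 408² = 166464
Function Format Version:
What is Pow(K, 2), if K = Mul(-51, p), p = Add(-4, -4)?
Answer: 166464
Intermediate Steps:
p = -8
K = 408 (K = Mul(-51, -8) = 408)
Pow(K, 2) = Pow(408, 2) = 166464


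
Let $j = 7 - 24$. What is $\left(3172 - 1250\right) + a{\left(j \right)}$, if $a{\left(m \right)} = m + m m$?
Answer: $2194$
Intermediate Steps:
$j = -17$
$a{\left(m \right)} = m + m^{2}$
$\left(3172 - 1250\right) + a{\left(j \right)} = \left(3172 - 1250\right) - 17 \left(1 - 17\right) = 1922 - -272 = 1922 + 272 = 2194$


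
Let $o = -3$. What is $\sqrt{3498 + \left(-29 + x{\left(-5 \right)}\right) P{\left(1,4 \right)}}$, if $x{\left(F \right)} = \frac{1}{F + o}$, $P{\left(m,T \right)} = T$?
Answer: $\frac{\sqrt{13526}}{2} \approx 58.151$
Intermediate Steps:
$x{\left(F \right)} = \frac{1}{-3 + F}$ ($x{\left(F \right)} = \frac{1}{F - 3} = \frac{1}{-3 + F}$)
$\sqrt{3498 + \left(-29 + x{\left(-5 \right)}\right) P{\left(1,4 \right)}} = \sqrt{3498 + \left(-29 + \frac{1}{-3 - 5}\right) 4} = \sqrt{3498 + \left(-29 + \frac{1}{-8}\right) 4} = \sqrt{3498 + \left(-29 - \frac{1}{8}\right) 4} = \sqrt{3498 - \frac{233}{2}} = \sqrt{\frac{6763}{2}} = \frac{\sqrt{13526}}{2}$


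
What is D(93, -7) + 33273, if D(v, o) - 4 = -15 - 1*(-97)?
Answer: 33359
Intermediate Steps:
D(v, o) = 86 (D(v, o) = 4 + (-15 - 1*(-97)) = 4 + (-15 + 97) = 4 + 82 = 86)
D(93, -7) + 33273 = 86 + 33273 = 33359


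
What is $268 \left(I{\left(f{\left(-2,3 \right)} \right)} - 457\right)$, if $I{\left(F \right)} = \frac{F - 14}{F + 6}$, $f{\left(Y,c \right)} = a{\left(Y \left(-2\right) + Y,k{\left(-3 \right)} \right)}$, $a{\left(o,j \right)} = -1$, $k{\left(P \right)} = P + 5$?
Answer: $-123280$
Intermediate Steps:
$k{\left(P \right)} = 5 + P$
$f{\left(Y,c \right)} = -1$
$I{\left(F \right)} = \frac{-14 + F}{6 + F}$
$268 \left(I{\left(f{\left(-2,3 \right)} \right)} - 457\right) = 268 \left(\frac{-14 - 1}{6 - 1} - 457\right) = 268 \left(\frac{1}{5} \left(-15\right) - 457\right) = 268 \left(-3 - 457\right) = 268 \left(-460\right) = -123280$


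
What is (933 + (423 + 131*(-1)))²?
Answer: 1500625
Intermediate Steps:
(933 + (423 + 131*(-1)))² = (933 + (423 - 131))² = (933 + 292)² = 1225² = 1500625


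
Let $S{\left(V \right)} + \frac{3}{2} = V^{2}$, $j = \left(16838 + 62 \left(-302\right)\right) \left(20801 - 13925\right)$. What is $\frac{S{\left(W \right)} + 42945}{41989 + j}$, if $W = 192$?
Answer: $- \frac{159615}{25852294} \approx -0.0061741$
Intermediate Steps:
$j = -12968136$ ($j = \left(16838 - 18724\right) 6876 = \left(-1886\right) 6876 = -12968136$)
$S{\left(V \right)} = - \frac{3}{2} + V^{2}$
$\frac{S{\left(W \right)} + 42945}{41989 + j} = \frac{\left(- \frac{3}{2} + 192^{2}\right) + 42945}{41989 - 12968136} = \frac{\left(- \frac{3}{2} + 36864\right) + 42945}{-12926147} = \left(\frac{73725}{2} + 42945\right) \left(- \frac{1}{12926147}\right) = \frac{159615}{2} \left(- \frac{1}{12926147}\right) = - \frac{159615}{25852294}$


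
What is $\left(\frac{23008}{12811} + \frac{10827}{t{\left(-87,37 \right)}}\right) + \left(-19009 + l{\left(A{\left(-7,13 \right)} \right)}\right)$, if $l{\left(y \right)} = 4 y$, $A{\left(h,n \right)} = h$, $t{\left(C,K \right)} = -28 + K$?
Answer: $- \frac{228448366}{12811} \approx -17832.0$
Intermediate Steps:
$\left(\frac{23008}{12811} + \frac{10827}{t{\left(-87,37 \right)}}\right) + \left(-19009 + l{\left(A{\left(-7,13 \right)} \right)}\right) = \left(\frac{23008}{12811} + \frac{10827}{-28 + 37}\right) + \left(-19009 + 4 \left(-7\right)\right) = \left(23008 \cdot \frac{1}{12811} + \frac{10827}{9}\right) - 19037 = \left(\frac{23008}{12811} + 10827 \cdot \frac{1}{9}\right) - 19037 = \left(\frac{23008}{12811} + 1203\right) - 19037 = \frac{15434641}{12811} - 19037 = - \frac{228448366}{12811}$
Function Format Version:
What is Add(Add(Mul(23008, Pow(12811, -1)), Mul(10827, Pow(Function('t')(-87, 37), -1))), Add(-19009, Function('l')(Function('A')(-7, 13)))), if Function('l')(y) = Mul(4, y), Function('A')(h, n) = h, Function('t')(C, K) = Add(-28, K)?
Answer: Rational(-228448366, 12811) ≈ -17832.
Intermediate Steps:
Add(Add(Mul(23008, Pow(12811, -1)), Mul(10827, Pow(Function('t')(-87, 37), -1))), Add(-19009, Function('l')(Function('A')(-7, 13)))) = Add(Add(Mul(23008, Pow(12811, -1)), Mul(10827, Pow(Add(-28, 37), -1))), Add(-19009, Mul(4, -7))) = Add(Add(Mul(23008, Rational(1, 12811)), Mul(10827, Pow(9, -1))), Add(-19009, -28)) = Add(Add(Rational(23008, 12811), Mul(10827, Rational(1, 9))), -19037) = Add(Add(Rational(23008, 12811), 1203), -19037) = Add(Rational(15434641, 12811), -19037) = Rational(-228448366, 12811)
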